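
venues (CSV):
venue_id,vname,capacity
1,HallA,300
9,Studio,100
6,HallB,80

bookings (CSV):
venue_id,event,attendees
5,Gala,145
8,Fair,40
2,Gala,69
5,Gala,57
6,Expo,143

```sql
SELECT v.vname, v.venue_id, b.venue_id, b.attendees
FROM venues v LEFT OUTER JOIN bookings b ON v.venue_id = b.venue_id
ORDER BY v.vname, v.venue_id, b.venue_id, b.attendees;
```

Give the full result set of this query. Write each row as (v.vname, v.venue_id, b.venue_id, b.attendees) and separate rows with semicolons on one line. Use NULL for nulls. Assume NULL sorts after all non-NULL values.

(HallA, 1, NULL, NULL); (HallB, 6, 6, 143); (Studio, 9, NULL, NULL)

LEFT JOIN keeps every row from `venues`; unmatched rows get NULL for `bookings`'s columns.
Matching on v.venue_id = b.venue_id.
- v[0] venue_id=1 → no match; kept with NULLs on the b side.
- v[1] venue_id=9 → no match; kept with NULLs on the b side.
- v[2] venue_id=6 → 1 match(es) in b → 1 row(s).
After projecting and ordering:
v.vname | v.venue_id | b.venue_id | b.attendees
HallA | 1 | NULL | NULL
HallB | 6 | 6 | 143
Studio | 9 | NULL | NULL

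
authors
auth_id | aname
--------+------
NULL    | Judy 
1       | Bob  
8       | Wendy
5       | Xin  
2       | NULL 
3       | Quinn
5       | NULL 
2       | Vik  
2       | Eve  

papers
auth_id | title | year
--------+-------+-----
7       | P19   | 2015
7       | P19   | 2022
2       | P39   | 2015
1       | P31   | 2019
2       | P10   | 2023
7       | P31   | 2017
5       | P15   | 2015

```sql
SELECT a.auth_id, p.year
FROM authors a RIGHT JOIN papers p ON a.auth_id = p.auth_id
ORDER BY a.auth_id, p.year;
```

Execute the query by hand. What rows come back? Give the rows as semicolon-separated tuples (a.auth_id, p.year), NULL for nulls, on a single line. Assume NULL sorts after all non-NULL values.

(1, 2019); (2, 2015); (2, 2015); (2, 2015); (2, 2023); (2, 2023); (2, 2023); (5, 2015); (5, 2015); (NULL, 2015); (NULL, 2017); (NULL, 2022)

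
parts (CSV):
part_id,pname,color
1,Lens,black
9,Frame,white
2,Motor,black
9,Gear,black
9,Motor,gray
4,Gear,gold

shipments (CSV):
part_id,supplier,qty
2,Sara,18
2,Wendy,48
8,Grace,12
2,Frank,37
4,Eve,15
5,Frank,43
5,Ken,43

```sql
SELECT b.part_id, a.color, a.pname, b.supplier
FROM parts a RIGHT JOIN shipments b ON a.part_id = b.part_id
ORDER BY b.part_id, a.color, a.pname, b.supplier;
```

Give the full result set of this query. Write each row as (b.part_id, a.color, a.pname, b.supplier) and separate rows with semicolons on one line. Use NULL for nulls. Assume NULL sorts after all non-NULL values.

(2, black, Motor, Frank); (2, black, Motor, Sara); (2, black, Motor, Wendy); (4, gold, Gear, Eve); (5, NULL, NULL, Frank); (5, NULL, NULL, Ken); (8, NULL, NULL, Grace)

RIGHT JOIN keeps every row from `shipments`; unmatched rows get NULL for `parts`'s columns.
Matching on a.part_id = b.part_id.
Matched pairs: 4; unmatched b rows kept: 3.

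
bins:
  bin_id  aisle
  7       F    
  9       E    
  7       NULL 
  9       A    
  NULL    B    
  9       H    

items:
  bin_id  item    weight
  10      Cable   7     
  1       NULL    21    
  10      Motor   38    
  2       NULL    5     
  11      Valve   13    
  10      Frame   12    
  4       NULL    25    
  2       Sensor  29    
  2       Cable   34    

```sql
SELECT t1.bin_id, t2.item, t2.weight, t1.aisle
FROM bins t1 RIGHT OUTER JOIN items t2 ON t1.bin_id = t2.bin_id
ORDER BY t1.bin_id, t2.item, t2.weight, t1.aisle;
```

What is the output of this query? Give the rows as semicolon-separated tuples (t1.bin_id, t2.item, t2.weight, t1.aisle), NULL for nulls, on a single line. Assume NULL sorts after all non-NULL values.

RIGHT JOIN keeps every row from `items`; unmatched rows get NULL for `bins`'s columns.
Matching on t1.bin_id = t2.bin_id. A NULL in a compared column never satisfies the condition.
- t1 (bin_id=7) has no partner in t2.
- t1 (bin_id=9) has no partner in t2.
- t1 (bin_id=7) has no partner in t2.
- t1 (bin_id=9) has no partner in t2.
- t1 (bin_id=NULL) has no partner in t2.
- t1 (bin_id=9) has no partner in t2.
- 9 t2 row(s) had no t1 match → kept, t1 columns NULL.
After projecting and ordering:
t1.bin_id | t2.item | t2.weight | t1.aisle
NULL | Cable | 7 | NULL
NULL | Cable | 34 | NULL
NULL | Frame | 12 | NULL
NULL | Motor | 38 | NULL
NULL | Sensor | 29 | NULL
NULL | Valve | 13 | NULL
NULL | NULL | 5 | NULL
NULL | NULL | 21 | NULL
NULL | NULL | 25 | NULL

(NULL, Cable, 7, NULL); (NULL, Cable, 34, NULL); (NULL, Frame, 12, NULL); (NULL, Motor, 38, NULL); (NULL, Sensor, 29, NULL); (NULL, Valve, 13, NULL); (NULL, NULL, 5, NULL); (NULL, NULL, 21, NULL); (NULL, NULL, 25, NULL)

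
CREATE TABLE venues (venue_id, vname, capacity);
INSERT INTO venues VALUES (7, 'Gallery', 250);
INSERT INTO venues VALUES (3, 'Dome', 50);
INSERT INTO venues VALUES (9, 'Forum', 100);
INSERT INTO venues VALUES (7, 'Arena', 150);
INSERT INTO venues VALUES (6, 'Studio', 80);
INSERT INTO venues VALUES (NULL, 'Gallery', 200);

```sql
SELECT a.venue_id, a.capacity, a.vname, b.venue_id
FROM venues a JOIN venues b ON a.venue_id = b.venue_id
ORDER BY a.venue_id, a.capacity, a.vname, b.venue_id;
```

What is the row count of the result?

7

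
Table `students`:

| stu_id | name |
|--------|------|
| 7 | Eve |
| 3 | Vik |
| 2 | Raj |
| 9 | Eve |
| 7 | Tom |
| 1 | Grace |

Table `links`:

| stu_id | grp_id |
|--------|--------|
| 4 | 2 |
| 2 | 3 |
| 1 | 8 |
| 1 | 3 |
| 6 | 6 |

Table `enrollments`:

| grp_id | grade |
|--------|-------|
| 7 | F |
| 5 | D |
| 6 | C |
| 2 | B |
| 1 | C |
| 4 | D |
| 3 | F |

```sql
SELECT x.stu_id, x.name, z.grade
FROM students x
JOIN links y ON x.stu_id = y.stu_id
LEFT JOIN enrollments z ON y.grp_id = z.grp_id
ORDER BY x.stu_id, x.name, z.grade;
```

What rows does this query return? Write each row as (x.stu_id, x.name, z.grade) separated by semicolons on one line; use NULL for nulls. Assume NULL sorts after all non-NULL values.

Evaluate left to right. First `students x INNER JOIN links y` on stu_id: 3 row(s).
Then LEFT JOIN `enrollments z` on grp_id: each of those 3 rows is kept; rows whose y.grp_id has no match in z get NULL for z's columns.

(1, Grace, F); (1, Grace, NULL); (2, Raj, F)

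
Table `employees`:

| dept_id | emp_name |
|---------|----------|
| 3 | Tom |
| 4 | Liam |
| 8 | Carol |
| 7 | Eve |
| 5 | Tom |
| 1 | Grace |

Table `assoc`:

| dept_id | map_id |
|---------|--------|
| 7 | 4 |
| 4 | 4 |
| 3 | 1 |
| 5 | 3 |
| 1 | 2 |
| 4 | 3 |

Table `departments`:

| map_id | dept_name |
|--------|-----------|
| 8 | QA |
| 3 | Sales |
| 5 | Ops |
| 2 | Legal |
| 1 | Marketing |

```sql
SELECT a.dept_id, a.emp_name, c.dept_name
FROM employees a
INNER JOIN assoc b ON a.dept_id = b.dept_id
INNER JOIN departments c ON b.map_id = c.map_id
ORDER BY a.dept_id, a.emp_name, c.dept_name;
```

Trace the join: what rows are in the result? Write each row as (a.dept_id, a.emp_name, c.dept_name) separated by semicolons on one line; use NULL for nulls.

Step 1 — a INNER JOIN b on dept_id → 6 row(s).
Then INNER JOIN `departments c` on map_id: keep only rows whose b.map_id appears in c.

(1, Grace, Legal); (3, Tom, Marketing); (4, Liam, Sales); (5, Tom, Sales)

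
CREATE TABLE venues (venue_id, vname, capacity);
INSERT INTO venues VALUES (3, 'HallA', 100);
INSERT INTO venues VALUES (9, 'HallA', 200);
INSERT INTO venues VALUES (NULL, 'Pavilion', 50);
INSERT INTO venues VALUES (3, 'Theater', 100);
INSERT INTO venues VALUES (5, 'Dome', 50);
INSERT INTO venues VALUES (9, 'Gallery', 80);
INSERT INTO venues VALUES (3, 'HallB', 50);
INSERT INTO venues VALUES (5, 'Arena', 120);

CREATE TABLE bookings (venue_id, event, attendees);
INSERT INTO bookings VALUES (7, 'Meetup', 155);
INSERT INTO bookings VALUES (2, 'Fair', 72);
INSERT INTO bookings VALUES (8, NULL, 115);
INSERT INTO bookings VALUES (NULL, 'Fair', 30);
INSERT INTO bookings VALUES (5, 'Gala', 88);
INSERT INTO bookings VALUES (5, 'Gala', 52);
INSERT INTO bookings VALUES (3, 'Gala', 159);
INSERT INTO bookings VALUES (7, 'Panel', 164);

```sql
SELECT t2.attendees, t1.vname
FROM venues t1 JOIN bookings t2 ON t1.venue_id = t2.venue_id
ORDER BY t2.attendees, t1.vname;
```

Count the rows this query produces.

7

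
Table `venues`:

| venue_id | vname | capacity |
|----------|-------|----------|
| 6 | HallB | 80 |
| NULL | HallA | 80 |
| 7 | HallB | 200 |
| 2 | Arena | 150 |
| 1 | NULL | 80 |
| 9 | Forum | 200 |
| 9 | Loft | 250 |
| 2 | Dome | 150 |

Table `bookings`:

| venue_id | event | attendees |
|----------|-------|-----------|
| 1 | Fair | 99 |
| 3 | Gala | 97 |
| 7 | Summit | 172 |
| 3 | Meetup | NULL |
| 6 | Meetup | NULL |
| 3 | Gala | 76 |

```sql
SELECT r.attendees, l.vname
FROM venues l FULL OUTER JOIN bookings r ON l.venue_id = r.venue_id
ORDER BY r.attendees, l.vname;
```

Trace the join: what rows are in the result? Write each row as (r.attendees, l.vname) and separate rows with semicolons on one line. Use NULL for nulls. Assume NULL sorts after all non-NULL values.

(76, NULL); (97, NULL); (99, NULL); (172, HallB); (NULL, Arena); (NULL, Dome); (NULL, Forum); (NULL, HallA); (NULL, HallB); (NULL, Loft); (NULL, NULL)

FULL OUTER JOIN keeps every row from both sides; unmatched rows get NULL for the other side's columns.
Matching on l.venue_id = r.venue_id. A NULL in a compared column never satisfies the condition.
- l[0] venue_id=6 → 1 match(es) in r → 1 row(s).
- l[1] venue_id=NULL → no match; kept with NULLs on the r side.
- l[2] venue_id=7 → 1 match(es) in r → 1 row(s).
- l[3] venue_id=2 → no match; kept with NULLs on the r side.
- l[4] venue_id=1 → 1 match(es) in r → 1 row(s).
- l[5] venue_id=9 → no match; kept with NULLs on the r side.
- l[6] venue_id=9 → no match; kept with NULLs on the r side.
- l[7] venue_id=2 → no match; kept with NULLs on the r side.
- 3 row(s) from r found no l partner → padded with NULL.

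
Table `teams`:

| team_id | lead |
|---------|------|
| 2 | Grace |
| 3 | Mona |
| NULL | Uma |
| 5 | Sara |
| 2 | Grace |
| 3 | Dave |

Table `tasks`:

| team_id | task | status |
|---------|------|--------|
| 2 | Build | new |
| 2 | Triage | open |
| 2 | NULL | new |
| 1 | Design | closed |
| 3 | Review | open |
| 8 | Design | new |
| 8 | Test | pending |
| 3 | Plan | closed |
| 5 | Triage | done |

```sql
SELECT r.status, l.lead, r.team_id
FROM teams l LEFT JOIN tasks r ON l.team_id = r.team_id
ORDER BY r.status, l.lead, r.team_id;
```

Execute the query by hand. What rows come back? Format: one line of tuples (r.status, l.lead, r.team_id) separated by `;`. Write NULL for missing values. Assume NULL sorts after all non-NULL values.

LEFT JOIN keeps every row from `teams`; unmatched rows get NULL for `tasks`'s columns.
Matching on l.team_id = r.team_id. A NULL in a compared column never satisfies the condition.
- l (team_id=2) pairs with 3 row(s) of r.
- l (team_id=3) pairs with 2 row(s) of r.
- l (team_id=NULL) has no partner → padded with NULL.
- l (team_id=5) pairs with 1 row(s) of r.
- l (team_id=2) pairs with 3 row(s) of r.
- l (team_id=3) pairs with 2 row(s) of r.

(closed, Dave, 3); (closed, Mona, 3); (done, Sara, 5); (new, Grace, 2); (new, Grace, 2); (new, Grace, 2); (new, Grace, 2); (open, Dave, 3); (open, Grace, 2); (open, Grace, 2); (open, Mona, 3); (NULL, Uma, NULL)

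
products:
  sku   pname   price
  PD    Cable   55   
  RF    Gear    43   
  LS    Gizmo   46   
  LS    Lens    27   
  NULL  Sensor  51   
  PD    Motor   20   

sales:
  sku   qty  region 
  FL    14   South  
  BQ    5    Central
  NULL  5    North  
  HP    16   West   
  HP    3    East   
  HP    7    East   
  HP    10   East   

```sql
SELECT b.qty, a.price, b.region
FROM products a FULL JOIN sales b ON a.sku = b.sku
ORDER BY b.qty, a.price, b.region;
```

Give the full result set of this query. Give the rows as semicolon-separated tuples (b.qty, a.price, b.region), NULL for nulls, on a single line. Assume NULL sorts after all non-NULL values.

FULL OUTER JOIN keeps every row from both sides; unmatched rows get NULL for the other side's columns.
Matching on a.sku = b.sku. A NULL in a compared column never satisfies the condition.
Matched pairs: 0; unmatched a rows kept: 6; unmatched b rows kept: 7.

(3, NULL, East); (5, NULL, Central); (5, NULL, North); (7, NULL, East); (10, NULL, East); (14, NULL, South); (16, NULL, West); (NULL, 20, NULL); (NULL, 27, NULL); (NULL, 43, NULL); (NULL, 46, NULL); (NULL, 51, NULL); (NULL, 55, NULL)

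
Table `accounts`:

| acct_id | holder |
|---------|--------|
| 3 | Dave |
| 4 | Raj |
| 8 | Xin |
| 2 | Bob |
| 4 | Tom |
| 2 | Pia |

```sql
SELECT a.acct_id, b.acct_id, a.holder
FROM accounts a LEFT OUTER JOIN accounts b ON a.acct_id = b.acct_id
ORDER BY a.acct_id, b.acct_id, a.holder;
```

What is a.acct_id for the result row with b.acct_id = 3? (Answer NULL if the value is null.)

3

LEFT JOIN keeps every row from `accounts a`; unmatched rows get NULL for `accounts b`'s columns.
Matching on a.acct_id = b.acct_id.
- a (acct_id=3) pairs with 1 row(s) of b.
- a (acct_id=4) pairs with 2 row(s) of b.
- a (acct_id=8) pairs with 1 row(s) of b.
- a (acct_id=2) pairs with 2 row(s) of b.
- a (acct_id=4) pairs with 2 row(s) of b.
- a (acct_id=2) pairs with 2 row(s) of b.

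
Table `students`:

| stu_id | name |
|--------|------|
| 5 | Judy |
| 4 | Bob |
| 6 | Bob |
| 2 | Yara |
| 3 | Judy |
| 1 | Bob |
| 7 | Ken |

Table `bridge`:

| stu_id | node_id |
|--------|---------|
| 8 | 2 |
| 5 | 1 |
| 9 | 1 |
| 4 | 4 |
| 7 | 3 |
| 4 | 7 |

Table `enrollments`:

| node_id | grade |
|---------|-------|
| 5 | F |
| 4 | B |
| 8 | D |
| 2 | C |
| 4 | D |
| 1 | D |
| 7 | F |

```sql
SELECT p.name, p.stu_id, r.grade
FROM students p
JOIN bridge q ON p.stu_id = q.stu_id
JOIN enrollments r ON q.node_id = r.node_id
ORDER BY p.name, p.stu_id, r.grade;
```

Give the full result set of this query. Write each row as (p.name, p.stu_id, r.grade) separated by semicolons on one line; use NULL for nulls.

(Bob, 4, B); (Bob, 4, D); (Bob, 4, F); (Judy, 5, D)

Evaluate left to right. First `students p INNER JOIN bridge q` on stu_id: 4 row(s).
Then INNER JOIN `enrollments r` on node_id: keep only rows whose q.node_id appears in r.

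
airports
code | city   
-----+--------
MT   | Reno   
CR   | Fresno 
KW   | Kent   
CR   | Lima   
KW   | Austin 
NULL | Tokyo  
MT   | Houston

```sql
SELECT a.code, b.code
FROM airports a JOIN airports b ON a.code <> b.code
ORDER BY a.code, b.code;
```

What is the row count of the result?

INNER JOIN keeps only pairs where the ON condition holds.
Matching on a.code <> b.code. A NULL in a compared column never satisfies the condition.
Matched pairs: 24.
Total: 24 rows.

24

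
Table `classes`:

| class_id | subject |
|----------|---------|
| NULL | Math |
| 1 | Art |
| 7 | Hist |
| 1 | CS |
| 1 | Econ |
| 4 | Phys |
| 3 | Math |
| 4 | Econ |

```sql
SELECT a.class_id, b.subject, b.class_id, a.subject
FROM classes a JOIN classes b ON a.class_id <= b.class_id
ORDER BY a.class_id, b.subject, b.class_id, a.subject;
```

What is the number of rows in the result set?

INNER JOIN keeps only pairs where the ON condition holds.
Matching on a.class_id <= b.class_id. A NULL in a compared column never satisfies the condition.
Matched pairs: 32.
Total: 32 rows.

32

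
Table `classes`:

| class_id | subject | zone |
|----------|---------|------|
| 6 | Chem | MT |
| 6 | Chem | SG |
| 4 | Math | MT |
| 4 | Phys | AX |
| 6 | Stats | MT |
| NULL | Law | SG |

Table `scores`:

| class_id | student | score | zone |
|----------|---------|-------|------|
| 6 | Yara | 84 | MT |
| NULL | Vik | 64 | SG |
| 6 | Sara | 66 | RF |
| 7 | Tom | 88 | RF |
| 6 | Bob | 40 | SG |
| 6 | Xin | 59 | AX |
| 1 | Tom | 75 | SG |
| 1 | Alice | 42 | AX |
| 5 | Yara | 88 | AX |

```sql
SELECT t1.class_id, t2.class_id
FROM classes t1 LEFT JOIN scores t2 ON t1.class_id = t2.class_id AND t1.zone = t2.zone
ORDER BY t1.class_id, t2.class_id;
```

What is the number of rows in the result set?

6

LEFT JOIN keeps every row from `classes`; unmatched rows get NULL for `scores`'s columns.
Matching on t1.class_id = t2.class_id AND t1.zone = t2.zone. A NULL in a compared column never satisfies the condition.
- t1 row (class_id=6, zone=MT): matches 1 t2 row(s) → 1 output row(s).
- t1 row (class_id=6, zone=SG): matches 1 t2 row(s) → 1 output row(s).
- t1 row (class_id=4, zone=MT): no match → kept, t2 columns NULL.
- t1 row (class_id=4, zone=AX): no match → kept, t2 columns NULL.
- t1 row (class_id=6, zone=MT): matches 1 t2 row(s) → 1 output row(s).
- t1 row (class_id=NULL, zone=SG): no match → kept, t2 columns NULL.
Total: 3 matched + 3 padded = 6 rows.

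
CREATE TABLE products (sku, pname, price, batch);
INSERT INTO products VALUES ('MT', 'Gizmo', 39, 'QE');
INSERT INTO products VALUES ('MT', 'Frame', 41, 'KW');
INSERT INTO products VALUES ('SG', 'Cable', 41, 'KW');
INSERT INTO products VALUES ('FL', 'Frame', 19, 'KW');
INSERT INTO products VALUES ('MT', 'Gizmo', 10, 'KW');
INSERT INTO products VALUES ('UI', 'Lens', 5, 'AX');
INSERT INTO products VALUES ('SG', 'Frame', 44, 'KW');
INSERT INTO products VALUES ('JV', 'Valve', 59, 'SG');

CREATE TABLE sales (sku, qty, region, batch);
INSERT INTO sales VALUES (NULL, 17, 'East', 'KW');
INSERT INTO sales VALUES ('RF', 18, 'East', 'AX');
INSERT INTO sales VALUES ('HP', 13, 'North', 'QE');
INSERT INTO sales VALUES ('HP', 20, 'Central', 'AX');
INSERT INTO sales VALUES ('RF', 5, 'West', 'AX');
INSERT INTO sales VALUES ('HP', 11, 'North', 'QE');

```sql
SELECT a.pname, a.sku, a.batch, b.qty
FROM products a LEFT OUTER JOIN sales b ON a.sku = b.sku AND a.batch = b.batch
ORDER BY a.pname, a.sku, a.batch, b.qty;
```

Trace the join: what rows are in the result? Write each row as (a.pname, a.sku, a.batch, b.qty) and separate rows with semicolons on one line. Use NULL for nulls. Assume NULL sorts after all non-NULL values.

LEFT JOIN keeps every row from `products`; unmatched rows get NULL for `sales`'s columns.
Matching on a.sku = b.sku AND a.batch = b.batch. A NULL in a compared column never satisfies the condition.
- sku=MT, batch=QE: no b row matches, row kept with b columns NULL.
- sku=MT, batch=KW: no b row matches, row kept with b columns NULL.
- sku=SG, batch=KW: no b row matches, row kept with b columns NULL.
- sku=FL, batch=KW: no b row matches, row kept with b columns NULL.
- sku=MT, batch=KW: no b row matches, row kept with b columns NULL.
- sku=UI, batch=AX: no b row matches, row kept with b columns NULL.
- sku=SG, batch=KW: no b row matches, row kept with b columns NULL.
- sku=JV, batch=SG: no b row matches, row kept with b columns NULL.
After projecting and ordering:
a.pname | a.sku | a.batch | b.qty
Cable | SG | KW | NULL
Frame | FL | KW | NULL
Frame | MT | KW | NULL
Frame | SG | KW | NULL
Gizmo | MT | KW | NULL
Gizmo | MT | QE | NULL
Lens | UI | AX | NULL
Valve | JV | SG | NULL

(Cable, SG, KW, NULL); (Frame, FL, KW, NULL); (Frame, MT, KW, NULL); (Frame, SG, KW, NULL); (Gizmo, MT, KW, NULL); (Gizmo, MT, QE, NULL); (Lens, UI, AX, NULL); (Valve, JV, SG, NULL)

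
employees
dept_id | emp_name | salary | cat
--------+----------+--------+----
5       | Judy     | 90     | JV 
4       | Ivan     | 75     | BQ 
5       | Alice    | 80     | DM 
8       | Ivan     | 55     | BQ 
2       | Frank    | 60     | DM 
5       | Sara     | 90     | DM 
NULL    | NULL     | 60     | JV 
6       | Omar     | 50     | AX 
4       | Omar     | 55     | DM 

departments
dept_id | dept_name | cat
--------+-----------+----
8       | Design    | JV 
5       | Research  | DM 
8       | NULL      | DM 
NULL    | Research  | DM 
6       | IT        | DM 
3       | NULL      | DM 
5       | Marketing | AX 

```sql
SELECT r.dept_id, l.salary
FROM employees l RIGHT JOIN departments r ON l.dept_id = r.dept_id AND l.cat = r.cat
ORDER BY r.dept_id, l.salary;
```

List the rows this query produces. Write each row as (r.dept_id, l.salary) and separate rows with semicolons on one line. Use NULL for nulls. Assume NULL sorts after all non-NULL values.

RIGHT JOIN keeps every row from `departments`; unmatched rows get NULL for `employees`'s columns.
Matching on l.dept_id = r.dept_id AND l.cat = r.cat. A NULL in a compared column never satisfies the condition.
Matched pairs: 2; unmatched r rows kept: 6.

(3, NULL); (5, 80); (5, 90); (5, NULL); (6, NULL); (8, NULL); (8, NULL); (NULL, NULL)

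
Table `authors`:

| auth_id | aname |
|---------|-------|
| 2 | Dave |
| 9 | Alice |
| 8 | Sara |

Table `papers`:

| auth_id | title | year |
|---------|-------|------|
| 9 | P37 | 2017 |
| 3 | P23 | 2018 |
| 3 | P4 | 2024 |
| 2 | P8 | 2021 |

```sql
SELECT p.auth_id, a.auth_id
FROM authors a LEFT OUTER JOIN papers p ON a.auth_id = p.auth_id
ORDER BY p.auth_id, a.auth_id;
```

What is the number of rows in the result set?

LEFT JOIN keeps every row from `authors`; unmatched rows get NULL for `papers`'s columns.
Matching on a.auth_id = p.auth_id.
- a (auth_id=2) pairs with 1 row(s) of p.
- a (auth_id=9) pairs with 1 row(s) of p.
- a (auth_id=8) has no partner → padded with NULL.
Total: 2 matched + 1 padded = 3 rows.

3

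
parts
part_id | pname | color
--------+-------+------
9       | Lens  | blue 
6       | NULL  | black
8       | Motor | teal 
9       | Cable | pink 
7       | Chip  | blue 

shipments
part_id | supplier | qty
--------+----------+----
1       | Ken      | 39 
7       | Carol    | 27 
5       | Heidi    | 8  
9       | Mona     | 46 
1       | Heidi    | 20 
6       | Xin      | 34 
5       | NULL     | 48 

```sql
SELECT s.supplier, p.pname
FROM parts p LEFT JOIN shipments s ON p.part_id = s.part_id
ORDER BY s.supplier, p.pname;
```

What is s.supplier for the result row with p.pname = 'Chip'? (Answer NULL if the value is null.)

LEFT JOIN keeps every row from `parts`; unmatched rows get NULL for `shipments`'s columns.
Matching on p.part_id = s.part_id.
Matched pairs: 4; unmatched p rows kept: 1.

Carol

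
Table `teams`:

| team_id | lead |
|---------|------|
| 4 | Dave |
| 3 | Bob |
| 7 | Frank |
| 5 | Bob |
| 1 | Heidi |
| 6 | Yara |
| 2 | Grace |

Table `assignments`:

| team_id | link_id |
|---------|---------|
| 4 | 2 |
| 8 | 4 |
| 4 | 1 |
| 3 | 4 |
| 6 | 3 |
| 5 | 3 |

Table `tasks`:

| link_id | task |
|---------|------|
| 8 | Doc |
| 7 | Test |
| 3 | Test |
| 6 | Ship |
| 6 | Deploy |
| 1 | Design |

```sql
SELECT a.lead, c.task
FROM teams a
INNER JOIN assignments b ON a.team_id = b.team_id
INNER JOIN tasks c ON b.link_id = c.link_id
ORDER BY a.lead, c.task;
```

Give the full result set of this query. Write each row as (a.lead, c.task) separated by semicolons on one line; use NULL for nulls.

(Bob, Test); (Dave, Design); (Yara, Test)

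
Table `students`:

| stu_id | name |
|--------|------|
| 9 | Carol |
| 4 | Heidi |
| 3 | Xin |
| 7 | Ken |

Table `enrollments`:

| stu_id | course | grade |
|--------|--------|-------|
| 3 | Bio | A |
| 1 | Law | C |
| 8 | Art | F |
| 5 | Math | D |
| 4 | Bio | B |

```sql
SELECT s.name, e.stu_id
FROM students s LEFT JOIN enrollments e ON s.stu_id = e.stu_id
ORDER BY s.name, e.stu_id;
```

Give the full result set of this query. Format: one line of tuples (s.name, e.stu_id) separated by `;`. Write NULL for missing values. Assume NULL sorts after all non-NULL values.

(Carol, NULL); (Heidi, 4); (Ken, NULL); (Xin, 3)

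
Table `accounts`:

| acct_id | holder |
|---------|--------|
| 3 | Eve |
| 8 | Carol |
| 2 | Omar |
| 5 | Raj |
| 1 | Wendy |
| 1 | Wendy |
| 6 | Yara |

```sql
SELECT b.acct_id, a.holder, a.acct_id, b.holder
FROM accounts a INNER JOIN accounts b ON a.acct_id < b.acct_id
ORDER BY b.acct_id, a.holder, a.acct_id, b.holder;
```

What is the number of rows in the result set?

INNER JOIN keeps only pairs where the ON condition holds.
Matching on a.acct_id < b.acct_id.
- a (acct_id=3) pairs with 3 row(s) of b.
- a (acct_id=8) has no partner → excluded.
- a (acct_id=2) pairs with 4 row(s) of b.
- a (acct_id=5) pairs with 2 row(s) of b.
- a (acct_id=1) pairs with 5 row(s) of b.
- a (acct_id=1) pairs with 5 row(s) of b.
- a (acct_id=6) pairs with 1 row(s) of b.
Total: 20 rows.

20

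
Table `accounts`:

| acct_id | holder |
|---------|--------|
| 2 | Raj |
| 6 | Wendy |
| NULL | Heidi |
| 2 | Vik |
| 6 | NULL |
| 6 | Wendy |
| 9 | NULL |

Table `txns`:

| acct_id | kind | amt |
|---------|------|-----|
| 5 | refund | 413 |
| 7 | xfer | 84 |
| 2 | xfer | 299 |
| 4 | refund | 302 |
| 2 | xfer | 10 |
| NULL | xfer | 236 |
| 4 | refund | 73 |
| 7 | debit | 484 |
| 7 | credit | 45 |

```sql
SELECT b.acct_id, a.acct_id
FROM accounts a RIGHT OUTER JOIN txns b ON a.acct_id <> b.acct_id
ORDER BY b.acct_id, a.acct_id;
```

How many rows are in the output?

45

RIGHT JOIN keeps every row from `txns`; unmatched rows get NULL for `accounts`'s columns.
Matching on a.acct_id <> b.acct_id. A NULL in a compared column never satisfies the condition.
- acct_id=2: 6 matching b row(s), so 6 row(s) emitted.
- acct_id=6: 8 matching b row(s), so 8 row(s) emitted.
- acct_id=NULL: no matching b row.
- acct_id=2: 6 matching b row(s), so 6 row(s) emitted.
- acct_id=6: 8 matching b row(s), so 8 row(s) emitted.
- acct_id=6: 8 matching b row(s), so 8 row(s) emitted.
- acct_id=9: 8 matching b row(s), so 8 row(s) emitted.
- 1 row(s) from b found no a partner → padded with NULL.
Total: 44 matched + 1 padded = 45 rows.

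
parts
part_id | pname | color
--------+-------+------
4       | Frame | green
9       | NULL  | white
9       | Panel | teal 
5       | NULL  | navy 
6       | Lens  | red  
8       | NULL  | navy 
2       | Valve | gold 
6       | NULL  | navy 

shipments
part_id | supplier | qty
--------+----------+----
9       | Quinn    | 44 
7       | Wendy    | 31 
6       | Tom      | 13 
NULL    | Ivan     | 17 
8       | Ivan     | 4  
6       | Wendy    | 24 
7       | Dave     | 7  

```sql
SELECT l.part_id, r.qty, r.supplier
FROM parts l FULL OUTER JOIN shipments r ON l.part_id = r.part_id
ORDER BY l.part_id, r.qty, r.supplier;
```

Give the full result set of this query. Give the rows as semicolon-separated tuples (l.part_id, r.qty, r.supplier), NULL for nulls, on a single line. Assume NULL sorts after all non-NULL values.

(2, NULL, NULL); (4, NULL, NULL); (5, NULL, NULL); (6, 13, Tom); (6, 13, Tom); (6, 24, Wendy); (6, 24, Wendy); (8, 4, Ivan); (9, 44, Quinn); (9, 44, Quinn); (NULL, 7, Dave); (NULL, 17, Ivan); (NULL, 31, Wendy)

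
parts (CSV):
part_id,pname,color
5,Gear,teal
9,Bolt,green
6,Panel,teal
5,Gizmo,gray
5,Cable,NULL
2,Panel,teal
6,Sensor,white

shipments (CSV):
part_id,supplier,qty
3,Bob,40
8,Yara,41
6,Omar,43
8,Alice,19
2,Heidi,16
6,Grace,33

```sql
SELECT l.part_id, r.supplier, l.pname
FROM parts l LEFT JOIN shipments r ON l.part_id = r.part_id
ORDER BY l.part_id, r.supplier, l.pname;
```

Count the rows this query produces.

9

LEFT JOIN keeps every row from `parts`; unmatched rows get NULL for `shipments`'s columns.
Matching on l.part_id = r.part_id.
- l[0] part_id=5 → no match; kept with NULLs on the r side.
- l[1] part_id=9 → no match; kept with NULLs on the r side.
- l[2] part_id=6 → 2 match(es) in r → 2 row(s).
- l[3] part_id=5 → no match; kept with NULLs on the r side.
- l[4] part_id=5 → no match; kept with NULLs on the r side.
- l[5] part_id=2 → 1 match(es) in r → 1 row(s).
- l[6] part_id=6 → 2 match(es) in r → 2 row(s).
Total: 5 matched + 4 padded = 9 rows.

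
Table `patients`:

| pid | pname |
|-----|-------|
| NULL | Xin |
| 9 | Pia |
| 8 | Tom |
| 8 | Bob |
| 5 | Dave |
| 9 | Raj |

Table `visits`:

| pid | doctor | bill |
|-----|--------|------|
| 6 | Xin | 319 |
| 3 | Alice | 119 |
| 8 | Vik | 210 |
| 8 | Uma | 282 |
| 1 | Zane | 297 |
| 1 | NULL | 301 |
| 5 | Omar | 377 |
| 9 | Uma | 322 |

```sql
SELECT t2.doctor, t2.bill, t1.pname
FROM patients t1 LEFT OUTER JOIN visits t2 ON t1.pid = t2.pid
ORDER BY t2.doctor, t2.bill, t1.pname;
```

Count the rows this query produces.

LEFT JOIN keeps every row from `patients`; unmatched rows get NULL for `visits`'s columns.
Matching on t1.pid = t2.pid. A NULL in a compared column never satisfies the condition.
- t1 (pid=NULL) has no partner → padded with NULL.
- t1 (pid=9) pairs with 1 row(s) of t2.
- t1 (pid=8) pairs with 2 row(s) of t2.
- t1 (pid=8) pairs with 2 row(s) of t2.
- t1 (pid=5) pairs with 1 row(s) of t2.
- t1 (pid=9) pairs with 1 row(s) of t2.
Total: 7 matched + 1 padded = 8 rows.

8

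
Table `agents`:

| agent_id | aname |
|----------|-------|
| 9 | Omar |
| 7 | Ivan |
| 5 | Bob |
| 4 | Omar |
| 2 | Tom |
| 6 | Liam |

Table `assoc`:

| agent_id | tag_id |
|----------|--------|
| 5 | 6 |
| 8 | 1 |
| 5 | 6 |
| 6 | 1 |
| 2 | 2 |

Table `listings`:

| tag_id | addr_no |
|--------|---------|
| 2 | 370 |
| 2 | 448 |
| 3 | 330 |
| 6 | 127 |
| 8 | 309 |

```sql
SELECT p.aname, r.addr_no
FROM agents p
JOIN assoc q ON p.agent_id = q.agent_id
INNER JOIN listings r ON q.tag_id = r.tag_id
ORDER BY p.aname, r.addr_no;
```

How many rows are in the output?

4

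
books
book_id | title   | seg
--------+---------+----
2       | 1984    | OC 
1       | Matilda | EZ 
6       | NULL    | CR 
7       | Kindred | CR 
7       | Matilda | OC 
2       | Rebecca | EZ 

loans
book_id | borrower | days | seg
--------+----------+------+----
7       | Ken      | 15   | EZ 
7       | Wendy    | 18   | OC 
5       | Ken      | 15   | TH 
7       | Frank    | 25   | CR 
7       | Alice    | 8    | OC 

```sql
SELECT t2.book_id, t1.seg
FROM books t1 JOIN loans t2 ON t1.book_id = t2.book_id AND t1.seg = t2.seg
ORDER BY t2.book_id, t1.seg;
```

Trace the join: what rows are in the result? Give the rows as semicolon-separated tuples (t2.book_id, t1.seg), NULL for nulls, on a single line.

INNER JOIN keeps only pairs where the ON condition holds.
Matching on t1.book_id = t2.book_id AND t1.seg = t2.seg.
Matched pairs: 3.

(7, CR); (7, OC); (7, OC)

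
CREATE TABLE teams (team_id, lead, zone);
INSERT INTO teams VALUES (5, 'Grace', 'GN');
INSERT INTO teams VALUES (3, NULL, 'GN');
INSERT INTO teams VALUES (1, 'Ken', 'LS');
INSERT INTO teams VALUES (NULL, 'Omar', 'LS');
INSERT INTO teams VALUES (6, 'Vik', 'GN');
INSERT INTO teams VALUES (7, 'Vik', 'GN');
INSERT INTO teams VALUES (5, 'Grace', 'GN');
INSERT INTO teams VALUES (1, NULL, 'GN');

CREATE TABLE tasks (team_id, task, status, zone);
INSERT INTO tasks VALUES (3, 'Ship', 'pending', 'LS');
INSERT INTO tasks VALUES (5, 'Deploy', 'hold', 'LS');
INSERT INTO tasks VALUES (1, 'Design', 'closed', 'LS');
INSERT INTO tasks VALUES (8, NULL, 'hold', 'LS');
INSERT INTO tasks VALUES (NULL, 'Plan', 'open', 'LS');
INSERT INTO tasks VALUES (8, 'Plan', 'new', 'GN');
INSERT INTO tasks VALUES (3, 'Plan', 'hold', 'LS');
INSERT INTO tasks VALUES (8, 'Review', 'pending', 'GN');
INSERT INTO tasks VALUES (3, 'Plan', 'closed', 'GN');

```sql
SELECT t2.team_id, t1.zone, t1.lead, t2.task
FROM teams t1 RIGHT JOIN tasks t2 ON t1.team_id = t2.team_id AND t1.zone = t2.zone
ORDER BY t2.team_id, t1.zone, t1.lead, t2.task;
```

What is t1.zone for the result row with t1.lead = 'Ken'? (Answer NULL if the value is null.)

RIGHT JOIN keeps every row from `tasks`; unmatched rows get NULL for `teams`'s columns.
Matching on t1.team_id = t2.team_id AND t1.zone = t2.zone. A NULL in a compared column never satisfies the condition.
Matched pairs: 2; unmatched t2 rows kept: 7.

LS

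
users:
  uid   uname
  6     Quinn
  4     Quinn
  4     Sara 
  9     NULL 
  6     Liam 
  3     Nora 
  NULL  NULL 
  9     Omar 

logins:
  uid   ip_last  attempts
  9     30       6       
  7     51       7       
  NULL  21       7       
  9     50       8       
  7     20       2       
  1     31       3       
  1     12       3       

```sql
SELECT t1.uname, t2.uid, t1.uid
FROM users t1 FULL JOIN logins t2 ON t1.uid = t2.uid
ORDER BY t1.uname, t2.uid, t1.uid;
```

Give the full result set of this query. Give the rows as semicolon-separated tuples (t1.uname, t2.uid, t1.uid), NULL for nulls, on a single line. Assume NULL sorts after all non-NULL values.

(Liam, NULL, 6); (Nora, NULL, 3); (Omar, 9, 9); (Omar, 9, 9); (Quinn, NULL, 4); (Quinn, NULL, 6); (Sara, NULL, 4); (NULL, 1, NULL); (NULL, 1, NULL); (NULL, 7, NULL); (NULL, 7, NULL); (NULL, 9, 9); (NULL, 9, 9); (NULL, NULL, NULL); (NULL, NULL, NULL)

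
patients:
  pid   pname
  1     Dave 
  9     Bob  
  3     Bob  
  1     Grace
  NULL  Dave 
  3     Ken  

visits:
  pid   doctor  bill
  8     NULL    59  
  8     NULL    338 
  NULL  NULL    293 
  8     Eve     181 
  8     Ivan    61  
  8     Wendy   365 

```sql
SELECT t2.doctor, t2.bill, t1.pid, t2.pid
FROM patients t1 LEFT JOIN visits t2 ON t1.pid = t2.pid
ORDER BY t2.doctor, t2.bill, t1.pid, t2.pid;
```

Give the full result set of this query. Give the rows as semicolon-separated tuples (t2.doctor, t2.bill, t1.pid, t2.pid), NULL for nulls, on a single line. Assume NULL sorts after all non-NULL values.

(NULL, NULL, 1, NULL); (NULL, NULL, 1, NULL); (NULL, NULL, 3, NULL); (NULL, NULL, 3, NULL); (NULL, NULL, 9, NULL); (NULL, NULL, NULL, NULL)

LEFT JOIN keeps every row from `patients`; unmatched rows get NULL for `visits`'s columns.
Matching on t1.pid = t2.pid. A NULL in a compared column never satisfies the condition.
- t1[0] pid=1 → no match; kept with NULLs on the t2 side.
- t1[1] pid=9 → no match; kept with NULLs on the t2 side.
- t1[2] pid=3 → no match; kept with NULLs on the t2 side.
- t1[3] pid=1 → no match; kept with NULLs on the t2 side.
- t1[4] pid=NULL → no match; kept with NULLs on the t2 side.
- t1[5] pid=3 → no match; kept with NULLs on the t2 side.
After projecting and ordering:
t2.doctor | t2.bill | t1.pid | t2.pid
NULL | NULL | 1 | NULL
NULL | NULL | 1 | NULL
NULL | NULL | 3 | NULL
NULL | NULL | 3 | NULL
NULL | NULL | 9 | NULL
NULL | NULL | NULL | NULL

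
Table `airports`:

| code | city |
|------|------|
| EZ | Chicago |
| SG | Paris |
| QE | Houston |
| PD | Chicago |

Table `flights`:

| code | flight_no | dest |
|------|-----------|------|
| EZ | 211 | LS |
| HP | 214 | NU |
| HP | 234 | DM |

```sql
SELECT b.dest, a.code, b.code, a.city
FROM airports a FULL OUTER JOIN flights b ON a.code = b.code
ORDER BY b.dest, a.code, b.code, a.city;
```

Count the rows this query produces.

6

FULL OUTER JOIN keeps every row from both sides; unmatched rows get NULL for the other side's columns.
Matching on a.code = b.code.
Matched pairs: 1; unmatched a rows kept: 3; unmatched b rows kept: 2.
Total: 1 matched + 5 padded = 6 rows.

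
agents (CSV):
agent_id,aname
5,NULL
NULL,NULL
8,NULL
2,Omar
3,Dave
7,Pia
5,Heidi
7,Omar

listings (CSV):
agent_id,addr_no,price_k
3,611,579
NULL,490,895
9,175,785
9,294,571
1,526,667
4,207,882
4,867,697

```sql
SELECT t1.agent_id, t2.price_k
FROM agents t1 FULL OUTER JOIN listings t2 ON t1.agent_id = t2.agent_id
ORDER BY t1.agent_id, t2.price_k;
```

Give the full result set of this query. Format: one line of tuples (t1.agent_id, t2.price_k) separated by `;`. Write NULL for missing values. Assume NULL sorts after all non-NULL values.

FULL OUTER JOIN keeps every row from both sides; unmatched rows get NULL for the other side's columns.
Matching on t1.agent_id = t2.agent_id. A NULL in a compared column never satisfies the condition.
- t1 (agent_id=5) has no partner → padded with NULL.
- t1 (agent_id=NULL) has no partner → padded with NULL.
- t1 (agent_id=8) has no partner → padded with NULL.
- t1 (agent_id=2) has no partner → padded with NULL.
- t1 (agent_id=3) pairs with 1 row(s) of t2.
- t1 (agent_id=7) has no partner → padded with NULL.
- t1 (agent_id=5) has no partner → padded with NULL.
- t1 (agent_id=7) has no partner → padded with NULL.
- plus 6 unmatched t2 row(s), each kept with NULL t1 columns.

(2, NULL); (3, 579); (5, NULL); (5, NULL); (7, NULL); (7, NULL); (8, NULL); (NULL, 571); (NULL, 667); (NULL, 697); (NULL, 785); (NULL, 882); (NULL, 895); (NULL, NULL)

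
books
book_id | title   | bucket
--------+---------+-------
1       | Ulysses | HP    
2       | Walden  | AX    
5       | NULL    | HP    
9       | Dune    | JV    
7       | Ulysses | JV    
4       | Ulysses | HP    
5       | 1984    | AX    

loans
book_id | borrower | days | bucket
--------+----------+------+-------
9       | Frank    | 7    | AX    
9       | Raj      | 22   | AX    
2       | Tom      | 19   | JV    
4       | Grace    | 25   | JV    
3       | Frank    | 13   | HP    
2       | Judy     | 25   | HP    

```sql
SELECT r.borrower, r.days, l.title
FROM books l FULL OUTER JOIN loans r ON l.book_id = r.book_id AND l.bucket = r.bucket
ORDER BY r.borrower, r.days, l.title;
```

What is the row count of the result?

FULL OUTER JOIN keeps every row from both sides; unmatched rows get NULL for the other side's columns.
Matching on l.book_id = r.book_id AND l.bucket = r.bucket.
- l row (book_id=1, bucket=HP): no match → kept, r columns NULL.
- l row (book_id=2, bucket=AX): no match → kept, r columns NULL.
- l row (book_id=5, bucket=HP): no match → kept, r columns NULL.
- l row (book_id=9, bucket=JV): no match → kept, r columns NULL.
- l row (book_id=7, bucket=JV): no match → kept, r columns NULL.
- l row (book_id=4, bucket=HP): no match → kept, r columns NULL.
- l row (book_id=5, bucket=AX): no match → kept, r columns NULL.
- 6 row(s) from r found no l partner → padded with NULL.
Total: 0 matched + 13 padded = 13 rows.

13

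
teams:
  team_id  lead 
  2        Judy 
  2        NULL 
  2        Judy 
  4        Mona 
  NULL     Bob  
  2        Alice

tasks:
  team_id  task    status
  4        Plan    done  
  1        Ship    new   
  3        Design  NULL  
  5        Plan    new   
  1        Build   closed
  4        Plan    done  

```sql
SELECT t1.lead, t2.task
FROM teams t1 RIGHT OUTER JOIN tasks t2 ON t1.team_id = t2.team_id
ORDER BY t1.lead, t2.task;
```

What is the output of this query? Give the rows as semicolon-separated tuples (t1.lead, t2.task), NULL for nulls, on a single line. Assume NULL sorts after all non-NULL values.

(Mona, Plan); (Mona, Plan); (NULL, Build); (NULL, Design); (NULL, Plan); (NULL, Ship)

RIGHT JOIN keeps every row from `tasks`; unmatched rows get NULL for `teams`'s columns.
Matching on t1.team_id = t2.team_id. A NULL in a compared column never satisfies the condition.
- t1[0] team_id=2 → no match.
- t1[1] team_id=2 → no match.
- t1[2] team_id=2 → no match.
- t1[3] team_id=4 → 2 match(es) in t2 → 2 row(s).
- t1[4] team_id=NULL → no match.
- t1[5] team_id=2 → no match.
- plus 4 unmatched t2 row(s), each kept with NULL t1 columns.
After projecting and ordering:
t1.lead | t2.task
Mona | Plan
Mona | Plan
NULL | Build
NULL | Design
NULL | Plan
NULL | Ship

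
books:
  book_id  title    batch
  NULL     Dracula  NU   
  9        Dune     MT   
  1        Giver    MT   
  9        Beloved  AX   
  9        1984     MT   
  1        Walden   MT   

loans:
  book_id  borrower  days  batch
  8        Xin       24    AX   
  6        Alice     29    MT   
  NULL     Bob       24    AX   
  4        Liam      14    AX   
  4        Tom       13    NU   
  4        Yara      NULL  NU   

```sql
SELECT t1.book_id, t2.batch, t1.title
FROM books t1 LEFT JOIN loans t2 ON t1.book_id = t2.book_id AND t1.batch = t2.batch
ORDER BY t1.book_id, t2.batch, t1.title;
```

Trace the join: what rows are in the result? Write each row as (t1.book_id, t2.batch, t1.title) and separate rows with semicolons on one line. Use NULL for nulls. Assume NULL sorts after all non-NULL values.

(1, NULL, Giver); (1, NULL, Walden); (9, NULL, 1984); (9, NULL, Beloved); (9, NULL, Dune); (NULL, NULL, Dracula)

LEFT JOIN keeps every row from `books`; unmatched rows get NULL for `loans`'s columns.
Matching on t1.book_id = t2.book_id AND t1.batch = t2.batch. A NULL in a compared column never satisfies the condition.
Matched pairs: 0; unmatched t1 rows kept: 6.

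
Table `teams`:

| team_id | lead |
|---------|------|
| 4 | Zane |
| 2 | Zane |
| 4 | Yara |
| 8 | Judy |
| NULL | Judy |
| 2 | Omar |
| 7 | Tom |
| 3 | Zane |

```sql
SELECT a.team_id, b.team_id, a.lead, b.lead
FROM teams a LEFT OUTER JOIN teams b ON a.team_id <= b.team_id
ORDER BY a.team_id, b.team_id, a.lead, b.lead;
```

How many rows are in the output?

31

LEFT JOIN keeps every row from `teams a`; unmatched rows get NULL for `teams b`'s columns.
Matching on a.team_id <= b.team_id. A NULL in a compared column never satisfies the condition.
- a (team_id=4) pairs with 4 row(s) of b.
- a (team_id=2) pairs with 7 row(s) of b.
- a (team_id=4) pairs with 4 row(s) of b.
- a (team_id=8) pairs with 1 row(s) of b.
- a (team_id=NULL) has no partner → padded with NULL.
- a (team_id=2) pairs with 7 row(s) of b.
- a (team_id=7) pairs with 2 row(s) of b.
- a (team_id=3) pairs with 5 row(s) of b.
Total: 30 matched + 1 padded = 31 rows.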